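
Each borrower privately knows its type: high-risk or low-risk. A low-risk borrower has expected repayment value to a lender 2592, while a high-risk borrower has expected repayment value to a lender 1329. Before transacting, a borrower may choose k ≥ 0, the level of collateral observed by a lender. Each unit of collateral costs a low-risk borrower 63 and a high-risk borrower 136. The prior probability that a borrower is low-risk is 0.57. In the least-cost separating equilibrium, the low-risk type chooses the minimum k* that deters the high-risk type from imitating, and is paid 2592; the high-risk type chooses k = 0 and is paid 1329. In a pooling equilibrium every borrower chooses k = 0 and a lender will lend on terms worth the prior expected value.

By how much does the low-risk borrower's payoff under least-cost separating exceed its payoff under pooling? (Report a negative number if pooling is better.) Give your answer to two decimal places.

Least-cost separating signal: k* solves 1329 = 2592 − 136·k*, so k* = (2592 − 1329)/136 ≈ 9.2868.
Low-risk type's separating payoff: 2592 − 63 × k* = 2592 − 63 × (2592 − 1329)/136 = 2592 − 79569/136 ≈ 2006.9338.
Pooling payoff: 0.57 × 2592 + 0.43 × 1329 = 2048.91.
Difference: 2006.9338 − 2048.91 = -41.9762, i.e. -41.98 to two decimal places.
The low-risk type would prefer the pooling outcome.

-41.98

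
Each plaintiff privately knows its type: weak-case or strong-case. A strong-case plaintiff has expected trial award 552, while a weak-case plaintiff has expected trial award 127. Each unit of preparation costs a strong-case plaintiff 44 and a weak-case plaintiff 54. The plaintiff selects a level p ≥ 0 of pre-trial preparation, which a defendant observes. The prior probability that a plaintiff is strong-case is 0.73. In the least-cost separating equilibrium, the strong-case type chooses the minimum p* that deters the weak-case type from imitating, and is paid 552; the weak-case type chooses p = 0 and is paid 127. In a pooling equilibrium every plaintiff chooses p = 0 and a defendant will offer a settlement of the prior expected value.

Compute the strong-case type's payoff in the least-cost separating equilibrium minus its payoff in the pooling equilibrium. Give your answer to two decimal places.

Least-cost separating signal: p* solves 127 = 552 − 54·p*, so p* = (552 − 127)/54 ≈ 7.8704.
Strong-case type's separating payoff: 552 − 44 × p* = 552 − 44 × (552 − 127)/54 = 552 − 18700/54 ≈ 205.7037.
Pooling payoff: 0.73 × 552 + 0.27 × 127 = 437.25.
Difference: 205.7037 − 437.25 = -231.5463, i.e. -231.55 to two decimal places.
The strong-case type would prefer the pooling outcome.

-231.55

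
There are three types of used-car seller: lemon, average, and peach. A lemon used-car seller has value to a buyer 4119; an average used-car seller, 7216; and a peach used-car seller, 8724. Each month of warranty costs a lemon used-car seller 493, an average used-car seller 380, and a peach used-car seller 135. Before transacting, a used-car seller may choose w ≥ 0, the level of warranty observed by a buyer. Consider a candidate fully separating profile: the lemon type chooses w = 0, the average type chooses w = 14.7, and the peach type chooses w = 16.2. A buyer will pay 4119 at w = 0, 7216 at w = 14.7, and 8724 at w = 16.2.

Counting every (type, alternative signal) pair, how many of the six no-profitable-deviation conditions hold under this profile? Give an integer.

Lemon (own payoff 4119): to w=14.7 gives 7216 − 493×14.7 = -31.1 → no gain ✓; to w=16.2 gives 8724 − 493×16.2 = 737.4 → no gain ✓.
Average (own payoff 7216 − 380×14.7 = 1630): to w=0 gives 4119 → profitable ✗; to w=16.2 gives 8724 − 380×16.2 = 2568 → profitable ✗.
Peach (own payoff 8724 − 135×16.2 = 6537): to w=0 gives 4119 → no gain ✓; to w=14.7 gives 7216 − 135×14.7 = 5231.5 → no gain ✓.
4 of the 6 constraints hold; not an equilibrium.

4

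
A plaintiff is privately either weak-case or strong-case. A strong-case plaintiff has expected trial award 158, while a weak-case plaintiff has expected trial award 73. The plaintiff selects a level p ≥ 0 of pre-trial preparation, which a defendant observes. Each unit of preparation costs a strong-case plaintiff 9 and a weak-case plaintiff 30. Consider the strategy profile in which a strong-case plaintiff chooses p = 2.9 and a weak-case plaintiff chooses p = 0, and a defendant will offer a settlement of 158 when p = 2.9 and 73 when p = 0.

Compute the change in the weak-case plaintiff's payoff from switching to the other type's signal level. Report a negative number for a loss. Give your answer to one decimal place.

Playing p = 0 the weak-case plaintiff receives 73.
Deviating to p = 2.9 brings payment 158 at cost 30 × 2.9 = 87, netting 71.
Gain from deviating: 71 − 73 = -2.0.
The gain is negative, so the weak-case type's incentive-compatibility constraint is satisfied.

-2.0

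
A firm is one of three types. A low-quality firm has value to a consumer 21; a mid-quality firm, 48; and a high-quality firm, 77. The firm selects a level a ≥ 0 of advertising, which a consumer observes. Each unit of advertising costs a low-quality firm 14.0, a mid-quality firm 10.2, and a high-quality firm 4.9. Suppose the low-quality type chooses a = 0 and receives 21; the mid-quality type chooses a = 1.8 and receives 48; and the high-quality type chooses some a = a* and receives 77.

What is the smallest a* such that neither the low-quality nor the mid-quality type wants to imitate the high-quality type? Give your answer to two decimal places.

Mid-quality type (on-path payoff 48 − 10.2×1.8 = 29.64) won't mimic when 29.64 ≥ 77 − 10.2·a*, i.e. a* ≥ 4.64.
Low-quality type (on-path payoff 21) won't mimic when 21 ≥ 77 − 14.0·a*, i.e. a* ≥ 4.00.
Both must hold, so a* = max(4.00, 4.64) = 4.64. The mid-quality type's constraint binds.

4.64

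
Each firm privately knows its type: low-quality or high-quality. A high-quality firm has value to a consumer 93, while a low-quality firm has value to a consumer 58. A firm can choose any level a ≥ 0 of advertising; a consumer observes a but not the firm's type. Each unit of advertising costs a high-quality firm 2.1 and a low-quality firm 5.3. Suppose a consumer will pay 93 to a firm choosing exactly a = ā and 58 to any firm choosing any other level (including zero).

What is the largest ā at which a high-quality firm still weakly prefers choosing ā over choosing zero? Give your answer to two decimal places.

Choosing ā yields the high-quality type 93 − 2.1·ā; choosing zero yields 58.
The high-quality type is indifferent at 93 − 2.1·ā = 58, i.e. ā = (93 − 58) / 2.1 ≈ 16.67.
For any ā above 16.67 the high-quality type would rather pool at zero, so separation collapses.

16.67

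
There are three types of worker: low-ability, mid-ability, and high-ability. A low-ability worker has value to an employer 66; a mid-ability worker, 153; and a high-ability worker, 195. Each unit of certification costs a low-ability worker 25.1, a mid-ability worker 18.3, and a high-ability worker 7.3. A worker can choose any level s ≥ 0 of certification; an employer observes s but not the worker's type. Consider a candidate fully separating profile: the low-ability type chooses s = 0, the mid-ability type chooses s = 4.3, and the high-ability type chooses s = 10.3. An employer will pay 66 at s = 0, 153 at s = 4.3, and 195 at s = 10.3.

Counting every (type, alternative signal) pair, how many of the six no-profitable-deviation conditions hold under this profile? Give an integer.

Low-ability (own payoff 66): to s=4.3 gives 153 − 25.1×4.3 = 45.07 → no gain ✓; to s=10.3 gives 195 − 25.1×10.3 = -63.53 → no gain ✓.
High-ability (own payoff 195 − 7.3×10.3 = 119.81): to s=0 gives 66 → no gain ✓; to s=4.3 gives 153 − 7.3×4.3 = 121.61 → profitable ✗.
Mid-ability (own payoff 153 − 18.3×4.3 = 74.31): to s=0 gives 66 → no gain ✓; to s=10.3 gives 195 − 18.3×10.3 = 6.51 → no gain ✓.
5 of the 6 constraints hold; not an equilibrium.

5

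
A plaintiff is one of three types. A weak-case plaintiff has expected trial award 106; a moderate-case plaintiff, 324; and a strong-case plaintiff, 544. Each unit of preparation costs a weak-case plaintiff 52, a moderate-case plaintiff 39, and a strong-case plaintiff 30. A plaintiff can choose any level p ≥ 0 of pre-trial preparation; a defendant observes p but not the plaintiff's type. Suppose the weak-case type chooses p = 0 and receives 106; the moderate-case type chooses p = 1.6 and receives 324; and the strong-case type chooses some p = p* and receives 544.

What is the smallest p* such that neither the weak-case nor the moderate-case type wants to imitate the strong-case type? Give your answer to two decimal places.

Moderate-case type (on-path payoff 324 − 39×1.6 = 261.6) won't mimic when 261.6 ≥ 544 − 39·p*, i.e. p* ≥ 7.24.
Weak-case type (on-path payoff 106) won't mimic when 106 ≥ 544 − 52·p*, i.e. p* ≥ 8.42.
Both must hold, so p* = max(8.42, 7.24) = 8.42. The weak-case type's constraint binds.

8.42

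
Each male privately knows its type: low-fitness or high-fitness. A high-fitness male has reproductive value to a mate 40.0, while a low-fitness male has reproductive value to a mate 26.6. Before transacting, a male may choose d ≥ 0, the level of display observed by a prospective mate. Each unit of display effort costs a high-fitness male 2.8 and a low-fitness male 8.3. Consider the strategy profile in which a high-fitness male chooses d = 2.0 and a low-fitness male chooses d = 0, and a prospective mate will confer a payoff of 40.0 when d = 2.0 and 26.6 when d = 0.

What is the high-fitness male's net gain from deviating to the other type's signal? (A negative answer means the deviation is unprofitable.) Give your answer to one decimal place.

-7.8

Playing d = 2.0 the high-fitness male receives 40.0 − 2.8 × 2.0 = 34.4.
Deviating to d = 0 yields 26.6 instead.
Gain from deviating: 26.6 − 34.4 = -7.8.
The gain is negative, so the high-fitness type's incentive-compatibility constraint is satisfied.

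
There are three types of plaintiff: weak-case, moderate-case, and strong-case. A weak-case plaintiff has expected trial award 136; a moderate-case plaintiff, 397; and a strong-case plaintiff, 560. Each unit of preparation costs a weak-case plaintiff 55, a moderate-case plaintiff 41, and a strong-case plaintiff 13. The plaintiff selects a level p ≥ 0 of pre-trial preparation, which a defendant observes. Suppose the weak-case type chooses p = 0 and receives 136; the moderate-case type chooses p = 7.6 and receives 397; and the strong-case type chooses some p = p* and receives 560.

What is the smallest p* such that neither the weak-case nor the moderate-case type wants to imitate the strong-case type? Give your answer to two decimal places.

Weak-case type (on-path payoff 136) won't mimic when 136 ≥ 560 − 55·p*, i.e. p* ≥ 7.71.
Moderate-case type (on-path payoff 397 − 41×7.6 = 85.4) won't mimic when 85.4 ≥ 560 − 41·p*, i.e. p* ≥ 11.58.
Both must hold, so p* = max(7.71, 11.58) = 11.58. The moderate-case type's constraint binds.

11.58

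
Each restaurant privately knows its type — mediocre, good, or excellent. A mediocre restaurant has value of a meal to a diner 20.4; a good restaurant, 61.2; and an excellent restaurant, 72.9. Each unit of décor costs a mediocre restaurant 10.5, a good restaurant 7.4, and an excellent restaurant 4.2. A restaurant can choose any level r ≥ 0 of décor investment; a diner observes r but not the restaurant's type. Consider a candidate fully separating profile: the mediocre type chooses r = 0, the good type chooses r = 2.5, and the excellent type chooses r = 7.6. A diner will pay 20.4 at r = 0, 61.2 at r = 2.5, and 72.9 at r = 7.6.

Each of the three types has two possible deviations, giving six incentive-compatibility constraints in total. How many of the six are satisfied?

4

Excellent (own payoff 72.9 − 4.2×7.6 = 40.98): to r=0 gives 20.4 → no gain ✓; to r=2.5 gives 61.2 − 4.2×2.5 = 50.7 → profitable ✗.
Mediocre (own payoff 20.4): to r=2.5 gives 61.2 − 10.5×2.5 = 34.95 → profitable ✗; to r=7.6 gives 72.9 − 10.5×7.6 = -6.9 → no gain ✓.
Good (own payoff 61.2 − 7.4×2.5 = 42.7): to r=0 gives 20.4 → no gain ✓; to r=7.6 gives 72.9 − 7.4×7.6 = 16.66 → no gain ✓.
4 of the 6 constraints hold; not an equilibrium.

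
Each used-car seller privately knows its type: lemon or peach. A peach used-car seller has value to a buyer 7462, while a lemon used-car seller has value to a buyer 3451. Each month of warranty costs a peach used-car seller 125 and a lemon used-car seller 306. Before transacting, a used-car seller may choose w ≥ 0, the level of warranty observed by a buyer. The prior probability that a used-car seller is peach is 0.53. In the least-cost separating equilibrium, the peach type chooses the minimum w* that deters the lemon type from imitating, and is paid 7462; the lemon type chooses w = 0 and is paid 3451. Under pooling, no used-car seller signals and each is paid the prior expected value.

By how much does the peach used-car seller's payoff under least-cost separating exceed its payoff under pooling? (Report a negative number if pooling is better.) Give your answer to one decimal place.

Least-cost separating signal: w* solves 3451 = 7462 − 306·w*, so w* = (7462 − 3451)/306 ≈ 13.1078.
Peach type's separating payoff: 7462 − 125 × w* = 7462 − 125 × (7462 − 3451)/306 = 7462 − 501375/306 ≈ 5823.520.
Pooling payoff: 0.53 × 7462 + 0.47 × 3451 = 5576.83.
Difference: 5823.520 − 5576.83 = 246.69, i.e. 246.7 to one decimal place.
The peach type prefers to separate.

246.7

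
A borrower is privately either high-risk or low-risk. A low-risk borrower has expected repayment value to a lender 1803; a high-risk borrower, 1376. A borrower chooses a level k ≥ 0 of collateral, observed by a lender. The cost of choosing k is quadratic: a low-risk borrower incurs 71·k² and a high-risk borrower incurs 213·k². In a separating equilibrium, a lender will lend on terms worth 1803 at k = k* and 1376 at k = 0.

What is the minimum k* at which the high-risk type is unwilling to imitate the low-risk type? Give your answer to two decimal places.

1.42

The high-risk type at k = 0 receives 1376; imitating at k* yields 1803 − 213·k*².
Indifference: 1376 = 1803 − 213·k*², so k*² = (1803 − 1376) / 213 ≈ 2.0047.
k* = √2.0047 ≈ 1.42.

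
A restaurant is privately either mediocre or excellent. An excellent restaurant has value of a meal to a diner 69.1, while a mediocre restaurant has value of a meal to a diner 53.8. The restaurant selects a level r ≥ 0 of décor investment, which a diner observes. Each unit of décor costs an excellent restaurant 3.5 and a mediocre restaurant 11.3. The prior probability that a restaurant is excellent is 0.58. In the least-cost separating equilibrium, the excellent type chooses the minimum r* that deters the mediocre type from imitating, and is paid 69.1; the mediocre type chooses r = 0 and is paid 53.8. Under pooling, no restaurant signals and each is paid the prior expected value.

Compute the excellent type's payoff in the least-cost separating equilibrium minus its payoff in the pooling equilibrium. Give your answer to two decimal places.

Least-cost separating signal: r* solves 53.8 = 69.1 − 11.3·r*, so r* = (69.1 − 53.8)/11.3 ≈ 1.3540.
Excellent type's separating payoff: 69.1 − 3.5 × r* = 69.1 − 3.5 × (69.1 − 53.8)/11.3 = 69.1 − 53.55/11.3 ≈ 64.3611.
Pooling payoff: 0.58 × 69.1 + 0.42 × 53.8 = 62.674.
Difference: 64.3611 − 62.674 = 1.6871, i.e. 1.69 to two decimal places.
The excellent type prefers to separate.

1.69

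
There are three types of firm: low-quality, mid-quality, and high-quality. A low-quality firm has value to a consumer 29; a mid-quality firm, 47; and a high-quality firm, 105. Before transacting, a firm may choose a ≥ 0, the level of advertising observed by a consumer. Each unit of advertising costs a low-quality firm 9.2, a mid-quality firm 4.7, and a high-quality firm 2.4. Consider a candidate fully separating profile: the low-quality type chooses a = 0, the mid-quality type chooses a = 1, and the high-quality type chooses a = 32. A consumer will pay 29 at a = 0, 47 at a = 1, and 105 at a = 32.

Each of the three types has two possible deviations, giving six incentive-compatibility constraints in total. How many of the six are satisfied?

High-quality (own payoff 105 − 2.4×32 = 28.2): to a=0 gives 29 → profitable ✗; to a=1 gives 47 − 2.4×1 = 44.6 → profitable ✗.
Low-quality (own payoff 29): to a=1 gives 47 − 9.2×1 = 37.8 → profitable ✗; to a=32 gives 105 − 9.2×32 = -189.4 → no gain ✓.
Mid-quality (own payoff 47 − 4.7×1 = 42.3): to a=0 gives 29 → no gain ✓; to a=32 gives 105 − 4.7×32 = -45.4 → no gain ✓.
3 of the 6 constraints hold; not an equilibrium.

3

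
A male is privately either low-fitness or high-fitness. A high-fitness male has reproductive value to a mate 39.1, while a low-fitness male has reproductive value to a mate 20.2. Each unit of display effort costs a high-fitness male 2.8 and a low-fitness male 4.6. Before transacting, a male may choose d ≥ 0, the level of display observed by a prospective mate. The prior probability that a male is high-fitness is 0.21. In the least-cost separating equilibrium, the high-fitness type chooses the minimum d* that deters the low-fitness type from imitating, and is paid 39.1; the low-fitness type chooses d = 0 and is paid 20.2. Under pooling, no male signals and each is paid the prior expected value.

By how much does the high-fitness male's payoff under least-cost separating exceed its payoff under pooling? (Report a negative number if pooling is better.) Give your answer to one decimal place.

Least-cost separating signal: d* solves 20.2 = 39.1 − 4.6·d*, so d* = (39.1 − 20.2)/4.6 ≈ 4.1087.
High-fitness type's separating payoff: 39.1 − 2.8 × d* = 39.1 − 2.8 × (39.1 − 20.2)/4.6 = 39.1 − 52.92/4.6 ≈ 27.596.
Pooling payoff: 0.21 × 39.1 + 0.79 × 20.2 = 24.169.
Difference: 27.596 − 24.169 = 3.427, i.e. 3.4 to one decimal place.
The high-fitness type prefers to separate.

3.4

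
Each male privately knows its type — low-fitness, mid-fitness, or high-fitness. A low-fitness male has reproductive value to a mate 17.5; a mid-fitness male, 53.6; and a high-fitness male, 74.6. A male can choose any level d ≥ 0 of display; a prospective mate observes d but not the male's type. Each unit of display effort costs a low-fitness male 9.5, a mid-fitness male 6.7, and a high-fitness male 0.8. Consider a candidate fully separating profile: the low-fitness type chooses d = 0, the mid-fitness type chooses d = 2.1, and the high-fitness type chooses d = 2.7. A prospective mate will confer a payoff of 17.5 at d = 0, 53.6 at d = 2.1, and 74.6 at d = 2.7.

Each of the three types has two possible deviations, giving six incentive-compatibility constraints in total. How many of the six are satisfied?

High-fitness (own payoff 74.6 − 0.8×2.7 = 72.44): to d=0 gives 17.5 → no gain ✓; to d=2.1 gives 53.6 − 0.8×2.1 = 51.92 → no gain ✓.
Low-fitness (own payoff 17.5): to d=2.1 gives 53.6 − 9.5×2.1 = 33.65 → profitable ✗; to d=2.7 gives 74.6 − 9.5×2.7 = 48.95 → profitable ✗.
Mid-fitness (own payoff 53.6 − 6.7×2.1 = 39.53): to d=0 gives 17.5 → no gain ✓; to d=2.7 gives 74.6 − 6.7×2.7 = 56.51 → profitable ✗.
3 of the 6 constraints hold; not an equilibrium.

3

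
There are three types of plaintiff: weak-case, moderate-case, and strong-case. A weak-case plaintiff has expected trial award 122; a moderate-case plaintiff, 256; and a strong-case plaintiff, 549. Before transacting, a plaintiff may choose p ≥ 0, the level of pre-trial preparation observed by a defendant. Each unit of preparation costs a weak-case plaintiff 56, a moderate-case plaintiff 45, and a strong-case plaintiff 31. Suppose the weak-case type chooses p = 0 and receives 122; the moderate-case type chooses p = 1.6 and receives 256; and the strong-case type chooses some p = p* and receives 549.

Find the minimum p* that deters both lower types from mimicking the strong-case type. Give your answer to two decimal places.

8.11

Moderate-case type (on-path payoff 256 − 45×1.6 = 184) won't mimic when 184 ≥ 549 − 45·p*, i.e. p* ≥ 8.11.
Weak-case type (on-path payoff 122) won't mimic when 122 ≥ 549 − 56·p*, i.e. p* ≥ 7.63.
Both must hold, so p* = max(7.63, 8.11) = 8.11. The moderate-case type's constraint binds.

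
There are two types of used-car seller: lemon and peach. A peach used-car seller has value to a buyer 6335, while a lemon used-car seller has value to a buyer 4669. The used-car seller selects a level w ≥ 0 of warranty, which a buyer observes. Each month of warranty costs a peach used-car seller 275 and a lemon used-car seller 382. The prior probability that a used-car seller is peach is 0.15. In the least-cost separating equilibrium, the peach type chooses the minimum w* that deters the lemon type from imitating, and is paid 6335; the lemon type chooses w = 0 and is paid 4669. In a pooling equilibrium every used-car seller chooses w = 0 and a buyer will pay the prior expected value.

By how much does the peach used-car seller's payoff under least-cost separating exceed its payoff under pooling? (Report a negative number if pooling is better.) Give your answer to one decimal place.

216.8

Least-cost separating signal: w* solves 4669 = 6335 − 382·w*, so w* = (6335 − 4669)/382 ≈ 4.3613.
Peach type's separating payoff: 6335 − 275 × w* = 6335 − 275 × (6335 − 4669)/382 = 6335 − 458150/382 ≈ 5135.654.
Pooling payoff: 0.15 × 6335 + 0.85 × 4669 = 4918.9.
Difference: 5135.654 − 4918.9 = 216.754, i.e. 216.8 to one decimal place.
The peach type prefers to separate.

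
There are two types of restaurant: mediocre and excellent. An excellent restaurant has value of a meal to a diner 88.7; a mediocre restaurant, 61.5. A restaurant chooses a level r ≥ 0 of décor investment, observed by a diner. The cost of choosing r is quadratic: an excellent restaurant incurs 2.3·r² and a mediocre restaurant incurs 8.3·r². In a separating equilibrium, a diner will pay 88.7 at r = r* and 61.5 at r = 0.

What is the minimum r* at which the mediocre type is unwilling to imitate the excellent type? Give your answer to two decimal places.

1.81

The mediocre type at r = 0 receives 61.5; imitating at r* yields 88.7 − 8.3·r*².
Indifference: 61.5 = 88.7 − 8.3·r*², so r*² = (88.7 − 61.5) / 8.3 ≈ 3.2771.
r* = √3.2771 ≈ 1.81.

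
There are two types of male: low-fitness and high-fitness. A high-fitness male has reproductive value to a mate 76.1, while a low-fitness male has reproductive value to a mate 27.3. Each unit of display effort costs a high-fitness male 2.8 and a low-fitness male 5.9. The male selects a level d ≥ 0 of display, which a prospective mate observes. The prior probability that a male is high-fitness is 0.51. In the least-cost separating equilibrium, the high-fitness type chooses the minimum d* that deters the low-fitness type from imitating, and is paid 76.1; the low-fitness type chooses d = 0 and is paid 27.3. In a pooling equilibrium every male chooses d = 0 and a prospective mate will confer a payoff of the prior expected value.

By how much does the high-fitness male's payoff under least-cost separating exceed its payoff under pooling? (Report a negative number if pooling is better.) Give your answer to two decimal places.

0.75

Least-cost separating signal: d* solves 27.3 = 76.1 − 5.9·d*, so d* = (76.1 − 27.3)/5.9 ≈ 8.2712.
High-fitness type's separating payoff: 76.1 − 2.8 × d* = 76.1 − 2.8 × (76.1 − 27.3)/5.9 = 76.1 − 136.64/5.9 ≈ 52.9407.
Pooling payoff: 0.51 × 76.1 + 0.49 × 27.3 = 52.188.
Difference: 52.9407 − 52.188 = 0.7527, i.e. 0.75 to two decimal places.
The high-fitness type prefers to separate.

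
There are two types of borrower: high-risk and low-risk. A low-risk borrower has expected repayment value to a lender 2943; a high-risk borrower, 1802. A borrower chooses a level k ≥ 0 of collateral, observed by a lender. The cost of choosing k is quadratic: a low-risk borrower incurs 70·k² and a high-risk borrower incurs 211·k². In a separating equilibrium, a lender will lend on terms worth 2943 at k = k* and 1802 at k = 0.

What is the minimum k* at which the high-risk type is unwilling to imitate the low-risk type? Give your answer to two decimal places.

The high-risk type at k = 0 receives 1802; imitating at k* yields 2943 − 211·k*².
Indifference: 1802 = 2943 − 211·k*², so k*² = (2943 − 1802) / 211 ≈ 5.4076.
k* = √5.4076 ≈ 2.33.

2.33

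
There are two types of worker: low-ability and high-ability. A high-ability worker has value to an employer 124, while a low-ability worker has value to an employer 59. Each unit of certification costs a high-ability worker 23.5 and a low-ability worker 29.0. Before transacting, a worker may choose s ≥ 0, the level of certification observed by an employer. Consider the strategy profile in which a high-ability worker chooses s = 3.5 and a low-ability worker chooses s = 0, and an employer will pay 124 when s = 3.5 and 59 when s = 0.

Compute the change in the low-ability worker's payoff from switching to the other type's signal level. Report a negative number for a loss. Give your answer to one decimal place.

-36.5

Playing s = 0 the low-ability worker receives 59.
Deviating to s = 3.5 brings payment 124 at cost 29.0 × 3.5 = 101.5, netting 22.5.
Gain from deviating: 22.5 − 59 = -36.5.
The gain is negative, so the low-ability type's incentive-compatibility constraint is satisfied.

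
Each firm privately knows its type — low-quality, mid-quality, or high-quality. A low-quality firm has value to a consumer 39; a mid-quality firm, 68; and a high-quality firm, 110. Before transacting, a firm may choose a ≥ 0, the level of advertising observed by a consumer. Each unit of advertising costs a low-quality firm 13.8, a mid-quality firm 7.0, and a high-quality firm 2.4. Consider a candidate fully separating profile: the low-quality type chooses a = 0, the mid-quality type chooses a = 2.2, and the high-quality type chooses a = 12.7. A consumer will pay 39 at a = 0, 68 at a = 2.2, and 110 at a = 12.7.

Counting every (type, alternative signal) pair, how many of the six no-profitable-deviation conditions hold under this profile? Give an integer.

High-quality (own payoff 110 − 2.4×12.7 = 79.52): to a=0 gives 39 → no gain ✓; to a=2.2 gives 68 − 2.4×2.2 = 62.72 → no gain ✓.
Mid-quality (own payoff 68 − 7.0×2.2 = 52.6): to a=0 gives 39 → no gain ✓; to a=12.7 gives 110 − 7.0×12.7 = 21.1 → no gain ✓.
Low-quality (own payoff 39): to a=2.2 gives 68 − 13.8×2.2 = 37.64 → no gain ✓; to a=12.7 gives 110 − 13.8×12.7 = -65.26 → no gain ✓.
6 of the 6 constraints hold; this profile is a separating equilibrium.

6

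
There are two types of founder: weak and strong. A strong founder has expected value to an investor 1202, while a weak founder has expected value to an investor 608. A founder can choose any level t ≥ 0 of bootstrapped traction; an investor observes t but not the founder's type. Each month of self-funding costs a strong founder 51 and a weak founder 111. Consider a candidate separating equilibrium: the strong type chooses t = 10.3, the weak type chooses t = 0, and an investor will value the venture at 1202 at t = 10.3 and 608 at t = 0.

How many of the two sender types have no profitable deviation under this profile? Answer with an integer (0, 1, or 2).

Weak type: stay at 0 → 608; mimic → 1202 − 111 × 10.3 = 58.7. IC holds (608 ≥ 58.7).
Strong type: signal → 1202 − 51 × 10.3 = 676.7; deviate to 0 → 608. IC holds (676.7 ≥ 608).
2 of 2 constraints hold, so this is a separating equilibrium.

2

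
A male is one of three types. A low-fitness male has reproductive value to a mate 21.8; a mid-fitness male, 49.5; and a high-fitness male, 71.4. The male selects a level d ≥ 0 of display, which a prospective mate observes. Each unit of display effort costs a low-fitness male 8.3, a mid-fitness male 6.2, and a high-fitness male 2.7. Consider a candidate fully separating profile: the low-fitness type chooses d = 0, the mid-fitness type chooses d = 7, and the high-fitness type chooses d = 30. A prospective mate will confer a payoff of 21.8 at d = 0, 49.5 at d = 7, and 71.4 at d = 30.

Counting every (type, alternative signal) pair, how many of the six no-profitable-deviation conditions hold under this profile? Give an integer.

3

Mid-fitness (own payoff 49.5 − 6.2×7 = 6.1): to d=0 gives 21.8 → profitable ✗; to d=30 gives 71.4 − 6.2×30 = -114.6 → no gain ✓.
Low-fitness (own payoff 21.8): to d=7 gives 49.5 − 8.3×7 = -8.6 → no gain ✓; to d=30 gives 71.4 − 8.3×30 = -177.6 → no gain ✓.
High-fitness (own payoff 71.4 − 2.7×30 = -9.6): to d=0 gives 21.8 → profitable ✗; to d=7 gives 49.5 − 2.7×7 = 30.6 → profitable ✗.
3 of the 6 constraints hold; not an equilibrium.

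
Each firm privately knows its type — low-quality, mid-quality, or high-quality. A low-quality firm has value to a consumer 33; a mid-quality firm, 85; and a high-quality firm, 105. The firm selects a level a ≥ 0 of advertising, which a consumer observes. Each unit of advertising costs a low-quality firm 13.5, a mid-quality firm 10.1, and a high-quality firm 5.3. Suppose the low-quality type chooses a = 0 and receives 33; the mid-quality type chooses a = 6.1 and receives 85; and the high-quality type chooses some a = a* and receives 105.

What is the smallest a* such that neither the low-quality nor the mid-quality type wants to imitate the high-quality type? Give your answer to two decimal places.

Low-quality type (on-path payoff 33) won't mimic when 33 ≥ 105 − 13.5·a*, i.e. a* ≥ 5.33.
Mid-quality type (on-path payoff 85 − 10.1×6.1 = 23.39) won't mimic when 23.39 ≥ 105 − 10.1·a*, i.e. a* ≥ 8.08.
Both must hold, so a* = max(5.33, 8.08) = 8.08. The mid-quality type's constraint binds.

8.08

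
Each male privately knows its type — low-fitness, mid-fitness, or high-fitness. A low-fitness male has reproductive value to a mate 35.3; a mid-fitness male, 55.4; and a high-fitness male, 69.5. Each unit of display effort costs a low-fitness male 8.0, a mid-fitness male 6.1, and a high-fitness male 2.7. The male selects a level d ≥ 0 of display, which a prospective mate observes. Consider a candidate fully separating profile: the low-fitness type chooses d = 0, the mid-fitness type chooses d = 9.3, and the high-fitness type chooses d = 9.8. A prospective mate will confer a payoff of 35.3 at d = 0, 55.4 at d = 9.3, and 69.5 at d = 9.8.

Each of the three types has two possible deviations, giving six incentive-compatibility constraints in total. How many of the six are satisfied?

4

Mid-fitness (own payoff 55.4 − 6.1×9.3 = -1.33): to d=0 gives 35.3 → profitable ✗; to d=9.8 gives 69.5 − 6.1×9.8 = 9.72 → profitable ✗.
High-fitness (own payoff 69.5 − 2.7×9.8 = 43.04): to d=0 gives 35.3 → no gain ✓; to d=9.3 gives 55.4 − 2.7×9.3 = 30.29 → no gain ✓.
Low-fitness (own payoff 35.3): to d=9.3 gives 55.4 − 8.0×9.3 = -19 → no gain ✓; to d=9.8 gives 69.5 − 8.0×9.8 = -8.9 → no gain ✓.
4 of the 6 constraints hold; not an equilibrium.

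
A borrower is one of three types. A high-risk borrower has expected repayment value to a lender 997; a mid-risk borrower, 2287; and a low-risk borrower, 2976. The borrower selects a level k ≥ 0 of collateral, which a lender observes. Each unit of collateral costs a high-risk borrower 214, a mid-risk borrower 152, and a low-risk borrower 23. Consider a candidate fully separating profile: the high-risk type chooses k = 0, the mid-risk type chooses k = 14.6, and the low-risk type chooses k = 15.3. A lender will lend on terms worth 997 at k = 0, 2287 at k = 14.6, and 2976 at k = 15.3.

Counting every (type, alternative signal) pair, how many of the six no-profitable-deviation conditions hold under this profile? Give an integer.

High-risk (own payoff 997): to k=14.6 gives 2287 − 214×14.6 = -837.4 → no gain ✓; to k=15.3 gives 2976 − 214×15.3 = -298.2 → no gain ✓.
Mid-risk (own payoff 2287 − 152×14.6 = 67.8): to k=0 gives 997 → profitable ✗; to k=15.3 gives 2976 − 152×15.3 = 650.4 → profitable ✗.
Low-risk (own payoff 2976 − 23×15.3 = 2624.1): to k=0 gives 997 → no gain ✓; to k=14.6 gives 2287 − 23×14.6 = 1951.2 → no gain ✓.
4 of the 6 constraints hold; not an equilibrium.

4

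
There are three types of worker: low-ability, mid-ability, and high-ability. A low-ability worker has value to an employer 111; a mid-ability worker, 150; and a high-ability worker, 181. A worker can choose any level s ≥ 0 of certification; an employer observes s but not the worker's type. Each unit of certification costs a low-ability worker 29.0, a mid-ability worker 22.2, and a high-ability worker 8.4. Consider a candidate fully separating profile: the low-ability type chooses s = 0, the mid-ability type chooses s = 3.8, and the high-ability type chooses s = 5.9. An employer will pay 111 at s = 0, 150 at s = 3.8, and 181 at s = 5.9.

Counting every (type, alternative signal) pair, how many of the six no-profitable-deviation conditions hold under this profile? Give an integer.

Mid-ability (own payoff 150 − 22.2×3.8 = 65.64): to s=0 gives 111 → profitable ✗; to s=5.9 gives 181 − 22.2×5.9 = 50.02 → no gain ✓.
High-ability (own payoff 181 − 8.4×5.9 = 131.44): to s=0 gives 111 → no gain ✓; to s=3.8 gives 150 − 8.4×3.8 = 118.08 → no gain ✓.
Low-ability (own payoff 111): to s=3.8 gives 150 − 29.0×3.8 = 39.8 → no gain ✓; to s=5.9 gives 181 − 29.0×5.9 = 9.9 → no gain ✓.
5 of the 6 constraints hold; not an equilibrium.

5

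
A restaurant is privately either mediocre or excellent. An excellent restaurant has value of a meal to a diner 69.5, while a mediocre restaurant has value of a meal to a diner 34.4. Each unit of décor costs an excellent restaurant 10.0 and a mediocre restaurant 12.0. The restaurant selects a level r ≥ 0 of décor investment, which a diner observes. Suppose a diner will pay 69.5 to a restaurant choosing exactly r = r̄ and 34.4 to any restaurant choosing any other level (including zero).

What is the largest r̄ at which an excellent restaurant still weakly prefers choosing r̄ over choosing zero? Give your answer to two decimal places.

3.51

Choosing r̄ yields the excellent type 69.5 − 10.0·r̄; choosing zero yields 34.4.
The excellent type is indifferent at 69.5 − 10.0·r̄ = 34.4, i.e. r̄ = (69.5 − 34.4) / 10.0 = 3.51.
For any r̄ above 3.51 the excellent type would rather pool at zero, so separation collapses.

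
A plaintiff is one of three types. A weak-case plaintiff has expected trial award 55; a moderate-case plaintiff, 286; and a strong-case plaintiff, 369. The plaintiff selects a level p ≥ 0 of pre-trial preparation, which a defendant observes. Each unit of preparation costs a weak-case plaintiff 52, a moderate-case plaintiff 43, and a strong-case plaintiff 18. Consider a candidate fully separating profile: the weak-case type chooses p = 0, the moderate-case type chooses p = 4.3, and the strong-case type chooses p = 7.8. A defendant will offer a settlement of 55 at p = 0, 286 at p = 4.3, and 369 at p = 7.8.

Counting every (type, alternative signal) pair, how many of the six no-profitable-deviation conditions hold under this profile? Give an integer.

5

Weak-case (own payoff 55): to p=4.3 gives 286 − 52×4.3 = 62.4 → profitable ✗; to p=7.8 gives 369 − 52×7.8 = -36.6 → no gain ✓.
Strong-case (own payoff 369 − 18×7.8 = 228.6): to p=0 gives 55 → no gain ✓; to p=4.3 gives 286 − 18×4.3 = 208.6 → no gain ✓.
Moderate-case (own payoff 286 − 43×4.3 = 101.1): to p=0 gives 55 → no gain ✓; to p=7.8 gives 369 − 43×7.8 = 33.6 → no gain ✓.
5 of the 6 constraints hold; not an equilibrium.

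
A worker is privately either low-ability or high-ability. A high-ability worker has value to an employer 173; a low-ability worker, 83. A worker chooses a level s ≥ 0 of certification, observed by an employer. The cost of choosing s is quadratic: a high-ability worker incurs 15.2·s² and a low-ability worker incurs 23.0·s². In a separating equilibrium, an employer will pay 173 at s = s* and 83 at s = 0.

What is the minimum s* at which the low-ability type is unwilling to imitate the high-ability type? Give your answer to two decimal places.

1.98

The low-ability type at s = 0 receives 83; imitating at s* yields 173 − 23.0·s*².
Indifference: 83 = 173 − 23.0·s*², so s*² = (173 − 83) / 23.0 ≈ 3.9130.
s* = √3.9130 ≈ 1.98.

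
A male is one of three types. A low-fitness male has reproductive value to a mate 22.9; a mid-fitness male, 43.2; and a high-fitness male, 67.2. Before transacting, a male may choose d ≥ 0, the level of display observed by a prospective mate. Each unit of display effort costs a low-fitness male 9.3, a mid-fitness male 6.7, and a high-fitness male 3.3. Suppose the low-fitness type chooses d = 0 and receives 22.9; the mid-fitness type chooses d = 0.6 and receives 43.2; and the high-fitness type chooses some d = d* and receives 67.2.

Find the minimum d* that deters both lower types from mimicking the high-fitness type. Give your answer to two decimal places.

4.76

Low-fitness type (on-path payoff 22.9) won't mimic when 22.9 ≥ 67.2 − 9.3·d*, i.e. d* ≥ 4.76.
Mid-fitness type (on-path payoff 43.2 − 6.7×0.6 = 39.18) won't mimic when 39.18 ≥ 67.2 − 6.7·d*, i.e. d* ≥ 4.18.
Both must hold, so d* = max(4.76, 4.18) = 4.76. The low-fitness type's constraint binds.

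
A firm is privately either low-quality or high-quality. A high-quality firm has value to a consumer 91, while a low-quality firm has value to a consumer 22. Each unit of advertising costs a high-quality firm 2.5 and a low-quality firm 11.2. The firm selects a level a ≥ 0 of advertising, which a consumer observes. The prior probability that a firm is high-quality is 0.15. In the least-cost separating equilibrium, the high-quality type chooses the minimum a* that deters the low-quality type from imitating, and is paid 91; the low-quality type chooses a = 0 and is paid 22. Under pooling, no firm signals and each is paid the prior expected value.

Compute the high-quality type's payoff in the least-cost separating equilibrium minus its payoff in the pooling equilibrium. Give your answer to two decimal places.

Least-cost separating signal: a* solves 22 = 91 − 11.2·a*, so a* = (91 − 22)/11.2 ≈ 6.1607.
High-quality type's separating payoff: 91 − 2.5 × a* = 91 − 2.5 × (91 − 22)/11.2 = 91 − 172.5/11.2 ≈ 75.5982.
Pooling payoff: 0.15 × 91 + 0.85 × 22 = 32.35.
Difference: 75.5982 − 32.35 = 43.2482, i.e. 43.25 to two decimal places.
The high-quality type prefers to separate.

43.25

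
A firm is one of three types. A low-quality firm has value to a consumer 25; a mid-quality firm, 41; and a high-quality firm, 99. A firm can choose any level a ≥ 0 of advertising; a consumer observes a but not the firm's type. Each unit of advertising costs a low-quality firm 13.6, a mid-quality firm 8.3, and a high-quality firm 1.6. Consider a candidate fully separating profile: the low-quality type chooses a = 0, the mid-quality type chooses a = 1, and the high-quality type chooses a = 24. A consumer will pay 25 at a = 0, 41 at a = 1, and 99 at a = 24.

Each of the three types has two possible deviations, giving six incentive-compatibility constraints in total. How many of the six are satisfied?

5

High-quality (own payoff 99 − 1.6×24 = 60.6): to a=0 gives 25 → no gain ✓; to a=1 gives 41 − 1.6×1 = 39.4 → no gain ✓.
Mid-quality (own payoff 41 − 8.3×1 = 32.7): to a=0 gives 25 → no gain ✓; to a=24 gives 99 − 8.3×24 = -100.2 → no gain ✓.
Low-quality (own payoff 25): to a=1 gives 41 − 13.6×1 = 27.4 → profitable ✗; to a=24 gives 99 − 13.6×24 = -227.4 → no gain ✓.
5 of the 6 constraints hold; not an equilibrium.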